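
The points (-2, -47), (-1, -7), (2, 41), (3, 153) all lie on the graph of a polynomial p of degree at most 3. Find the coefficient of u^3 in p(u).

Write p(u) = au^3 + bu^2 + cu + d. Substituting each data point gives a linear system:
  -8a + 4b - 2c + d = -47
  -a + b - c + d = -7
  8a + 4b + 2c + d = 41
  27a + 9b + 3c + d = 153
Solving the system yields a = 6, b = 0, c = -2, d = -3.
So p(u) = 6u³ - 2u - 3.
The leading coefficient is 6.

6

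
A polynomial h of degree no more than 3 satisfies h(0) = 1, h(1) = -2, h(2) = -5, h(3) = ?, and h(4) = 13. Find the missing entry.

-2

On equispaced nodes a degree-3 polynomial has vanishing fourth forward difference, so
  h(0) - 4·h(1) + 6·h(2) - 4·h(3) + h(4) = 0.
Substituting the known values and solving for h(3):
  -4·h(3) = 8
  h(3) = -2.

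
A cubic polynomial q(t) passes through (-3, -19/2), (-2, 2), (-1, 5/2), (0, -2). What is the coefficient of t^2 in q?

1/2

Write q(t) = at^3 + bt^2 + ct + d. Substituting each data point gives a linear system:
  -27a + 9b - 3c + d = -19/2
  -8a + 4b - 2c + d = 2
  -a + b - c + d = 5/2
  d = -2
Solving the system yields a = 1, b = 1/2, c = -5, d = -2.
So q(t) = t³ + (1/2)t² - 5t - 2.
The coefficient of t^2 is 1/2.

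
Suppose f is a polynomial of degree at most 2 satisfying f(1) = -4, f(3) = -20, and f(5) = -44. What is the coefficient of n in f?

-4

Write f(n) = an^2 + bn + c. Substituting each data point gives a linear system:
  a + b + c = -4
  9a + 3b + c = -20
  25a + 5b + c = -44
Solving the system yields a = -1, b = -4, c = 1.
So f(n) = -n^2 - 4n + 1.
The coefficient of n is -4.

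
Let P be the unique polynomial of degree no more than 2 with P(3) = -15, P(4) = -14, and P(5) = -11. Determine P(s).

Write P(s) = as^2 + bs + c. Substituting each data point gives a linear system:
  9a + 3b + c = -15
  16a + 4b + c = -14
  25a + 5b + c = -11
Solving the system yields a = 1, b = -6, c = -6.
So P(s) = s² - 6s - 6.
Check: P(5) = -11. ✓

P(s) = s^2 - 6s - 6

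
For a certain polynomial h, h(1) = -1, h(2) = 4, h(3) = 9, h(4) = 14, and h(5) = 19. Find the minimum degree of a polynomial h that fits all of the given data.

Forward differences of the values at t = 1, 2, 3, 4, 5:
  h  : -1  4  9  14  19
  Δ  : 5  5  5  5
  Δ^2: 0  0  0
  Δ^3: 0  0
  Δ^4: 0
The first differences are constant (5) and nonzero, while all higher differences vanish, so the minimal degree is 1.

1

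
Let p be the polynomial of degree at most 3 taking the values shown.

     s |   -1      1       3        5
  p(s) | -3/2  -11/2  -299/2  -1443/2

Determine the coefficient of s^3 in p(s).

Write p(s) = as^3 + bs^2 + cs + d. Substituting each data point gives a linear system:
  -a + b - c + d = -3/2
  a + b + c + d = -11/2
  27a + 9b + 3c + d = -299/2
  125a + 25b + 5c + d = -1443/2
Solving the system yields a = -6, b = 1/2, c = 4, d = -4.
So p(s) = -6s^3 + (1/2)s^2 + 4s - 4.
The leading coefficient is -6.

-6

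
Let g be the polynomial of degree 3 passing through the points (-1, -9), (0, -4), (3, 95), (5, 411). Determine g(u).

Write g(u) = au^3 + bu^2 + cu + d. Substituting each data point gives a linear system:
  -a + b - c + d = -9
  d = -4
  27a + 9b + 3c + d = 95
  125a + 25b + 5c + d = 411
Solving the system yields a = 3, b = 1, c = 3, d = -4.
So g(u) = 3u³ + u² + 3u - 4.
Check: g(0) = -4. ✓

g(u) = 3u^3 + u^2 + 3u - 4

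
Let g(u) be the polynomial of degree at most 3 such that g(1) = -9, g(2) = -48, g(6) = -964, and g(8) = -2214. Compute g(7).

Write g(u) = au^3 + bu^2 + cu + d. Substituting each data point gives a linear system:
  a + b + c + d = -9
  8a + 4b + 2c + d = -48
  216a + 36b + 6c + d = -964
  512a + 64b + 8c + d = -2214
Solving the system yields a = -4, b = -2, c = -5, d = 2.
So g(u) = -4u³ - 2u² - 5u + 2.
Then g(7) = -1503.

-1503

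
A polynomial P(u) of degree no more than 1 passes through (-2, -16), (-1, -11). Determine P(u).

Write P(u) = au + b. Substituting each data point gives a linear system:
  -2a + b = -16
  -a + b = -11
Solving the system yields a = 5, b = -6.
So P(u) = 5u - 6.
Check: P(-2) = -16. ✓

P(u) = 5u - 6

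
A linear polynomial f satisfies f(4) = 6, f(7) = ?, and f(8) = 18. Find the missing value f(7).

The 2 known points determine the degree-1 polynomial uniquely.
Write f(x) = ax + b. Substituting each data point gives a linear system:
  4a + b = 6
  8a + b = 18
Solving the system yields a = 3, b = -6.
So f(x) = 3x - 6.
Then f(7) = 15.

15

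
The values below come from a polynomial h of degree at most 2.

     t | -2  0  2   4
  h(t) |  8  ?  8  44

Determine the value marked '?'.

-4

The 3 known points determine the degree-2 polynomial uniquely.
Write h(t) = at^2 + bt + c. Substituting each data point gives a linear system:
  4a - 2b + c = 8
  4a + 2b + c = 8
  16a + 4b + c = 44
Solving the system yields a = 3, b = 0, c = -4.
So h(t) = 3t² - 4.
Then h(0) = -4.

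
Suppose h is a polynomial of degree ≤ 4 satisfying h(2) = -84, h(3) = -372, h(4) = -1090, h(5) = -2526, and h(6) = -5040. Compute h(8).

Write h(t) = at^4 + bt^3 + ct^2 + dt + e. Substituting each data point gives a linear system:
  16a + 8b + 4c + 2d + e = -84
  81a + 27b + 9c + 3d + e = -372
  256a + 64b + 16c + 4d + e = -1090
  625a + 125b + 25c + 5d + e = -2526
  1296a + 216b + 36c + 6d + e = -5040
Solving the system yields a = -3, b = -6, c = 4, d = 1, e = -6.
So h(t) = -3t^4 - 6t^3 + 4t^2 + t - 6.
Then h(8) = -15102.

-15102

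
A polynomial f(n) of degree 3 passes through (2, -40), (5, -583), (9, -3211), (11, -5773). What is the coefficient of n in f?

3

Write f(n) = an^3 + bn^2 + cn + d. Substituting each data point gives a linear system:
  8a + 4b + 2c + d = -40
  125a + 25b + 5c + d = -583
  729a + 81b + 9c + d = -3211
  1331a + 121b + 11c + d = -5773
Solving the system yields a = -4, b = -4, c = 3, d = 2.
So f(n) = -4n³ - 4n² + 3n + 2.
The coefficient of n is 3.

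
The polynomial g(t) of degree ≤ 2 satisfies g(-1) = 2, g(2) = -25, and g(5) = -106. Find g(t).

Write g(t) = at^2 + bt + c. Substituting each data point gives a linear system:
  a - b + c = 2
  4a + 2b + c = -25
  25a + 5b + c = -106
Solving the system yields a = -3, b = -6, c = -1.
So g(t) = -3t² - 6t - 1.
Check: g(2) = -25. ✓

g(t) = -3t^2 - 6t - 1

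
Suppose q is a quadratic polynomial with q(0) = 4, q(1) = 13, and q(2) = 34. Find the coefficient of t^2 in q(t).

Write q(t) = at^2 + bt + c. Substituting each data point gives a linear system:
  c = 4
  a + b + c = 13
  4a + 2b + c = 34
Solving the system yields a = 6, b = 3, c = 4.
So q(t) = 6t^2 + 3t + 4.
The leading coefficient is 6.

6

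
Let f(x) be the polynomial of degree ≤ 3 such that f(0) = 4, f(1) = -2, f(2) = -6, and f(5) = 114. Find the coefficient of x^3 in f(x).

Write f(x) = ax^3 + bx^2 + cx + d. Substituting each data point gives a linear system:
  d = 4
  a + b + c + d = -2
  8a + 4b + 2c + d = -6
  125a + 25b + 5c + d = 114
Solving the system yields a = 2, b = -5, c = -3, d = 4.
So f(x) = 2x^3 - 5x^2 - 3x + 4.
The leading coefficient is 2.

2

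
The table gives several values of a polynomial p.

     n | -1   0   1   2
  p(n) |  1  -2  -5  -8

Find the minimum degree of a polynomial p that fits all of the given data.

1

Forward differences of the values at n = -1, 0, 1, 2:
  p  : 1  -2  -5  -8
  Δ  : -3  -3  -3
  Δ^2: 0  0
  Δ^3: 0
The first differences are constant (-3) and nonzero, while all higher differences vanish, so the minimal degree is 1.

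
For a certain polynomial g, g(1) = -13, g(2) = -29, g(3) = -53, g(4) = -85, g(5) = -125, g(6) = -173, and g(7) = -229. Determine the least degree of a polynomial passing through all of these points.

2

Forward differences of the values at s = 1, 2, 3, 4, 5, 6, 7:
  g  : -13  -29  -53  -85  -125  -173  -229
  Δ  : -16  -24  -32  -40  -48  -56
  Δ^2: -8  -8  -8  -8  -8
  Δ^3: 0  0  0  0
  Δ^4: 0  0  0
  Δ^5: 0  0
  Δ^6: 0
The second differences are constant (-8) and nonzero, while all higher differences vanish, so the minimal degree is 2.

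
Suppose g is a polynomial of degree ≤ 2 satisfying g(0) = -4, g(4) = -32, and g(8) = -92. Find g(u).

g(u) = -u^2 - 3u - 4

Using the Lagrange interpolation formula with nodes 0, 4, 8:
  L_0(u) = (u - 4)(u - 8) / 32
  L_1(u) = u(u - 8) / -16
  L_2(u) = u(u - 4) / 32
Then g(u) = -4·L_0(u) - 32·L_1(u) - 92·L_2(u).
Expanding and collecting terms gives g(u) = -u² - 3u - 4.
Check: g(0) = -4. ✓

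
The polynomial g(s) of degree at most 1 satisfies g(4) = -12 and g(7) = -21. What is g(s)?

g(s) = -3s

Using the Lagrange interpolation formula with nodes 4, 7:
  L_0(s) = (s - 7) / -3
  L_1(s) = (s - 4) / 3
Then g(s) = -12·L_0(s) - 21·L_1(s).
Expanding and collecting terms gives g(s) = -3s.
Check: g(4) = -12. ✓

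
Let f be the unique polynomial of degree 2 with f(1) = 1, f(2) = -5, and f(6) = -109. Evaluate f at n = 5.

-71

Using the Lagrange interpolation formula with nodes 1, 2, 6:
  L_0(n) = (n - 2)(n - 6) / 5
  L_1(n) = (n - 1)(n - 6) / -4
  L_2(n) = (n - 1)(n - 2) / 20
Then f(n) = 1·L_0(n) - 5·L_1(n) - 109·L_2(n).
Expanding and collecting terms gives f(n) = -4n^2 + 6n - 1.
Evaluating at n = 5: f(5) = -71.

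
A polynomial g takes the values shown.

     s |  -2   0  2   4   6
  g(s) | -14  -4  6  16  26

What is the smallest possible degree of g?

1

Forward differences of the values at s = -2, 0, 2, 4, 6:
  g  : -14  -4  6  16  26
  Δ  : 10  10  10  10
  Δ^2: 0  0  0
  Δ^3: 0  0
  Δ^4: 0
The first differences are constant (10) and nonzero, while all higher differences vanish, so the minimal degree is 1.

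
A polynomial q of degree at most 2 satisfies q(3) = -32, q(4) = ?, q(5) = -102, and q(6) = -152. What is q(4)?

On equispaced nodes a degree-2 polynomial has vanishing third forward difference, so
  - q(3) + 3·q(4) - 3·q(5) + q(6) = 0.
Substituting the known values and solving for q(4):
  3·q(4) = -186
  q(4) = -62.

-62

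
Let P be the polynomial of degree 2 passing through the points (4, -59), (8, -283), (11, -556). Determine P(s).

P(s) = -5s^2 + 4s + 5

Using the Lagrange interpolation formula with nodes 4, 8, 11:
  L_0(s) = (s - 8)(s - 11) / 28
  L_1(s) = (s - 4)(s - 11) / -12
  L_2(s) = (s - 4)(s - 8) / 21
Then P(s) = -59·L_0(s) - 283·L_1(s) - 556·L_2(s).
Expanding and collecting terms gives P(s) = -5s^2 + 4s + 5.
Check: P(4) = -59. ✓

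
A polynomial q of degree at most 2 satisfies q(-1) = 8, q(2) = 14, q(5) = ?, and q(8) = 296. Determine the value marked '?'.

110

The 3 known points determine the degree-2 polynomial uniquely.
Write q(x) = ax^2 + bx + c. Substituting each data point gives a linear system:
  a - b + c = 8
  4a + 2b + c = 14
  64a + 8b + c = 296
Solving the system yields a = 5, b = -3, c = 0.
So q(x) = 5x² - 3x.
Then q(5) = 110.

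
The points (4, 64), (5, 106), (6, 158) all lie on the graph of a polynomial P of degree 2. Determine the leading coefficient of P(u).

Write P(u) = au^2 + bu + c. Substituting each data point gives a linear system:
  16a + 4b + c = 64
  25a + 5b + c = 106
  36a + 6b + c = 158
Solving the system yields a = 5, b = -3, c = -4.
So P(u) = 5u^2 - 3u - 4.
The leading coefficient is 5.

5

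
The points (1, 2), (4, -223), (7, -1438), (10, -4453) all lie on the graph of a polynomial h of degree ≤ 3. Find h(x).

Write h(x) = ax^3 + bx^2 + cx + d. Substituting each data point gives a linear system:
  a + b + c + d = 2
  64a + 16b + 4c + d = -223
  343a + 49b + 7c + d = -1438
  1000a + 100b + 10c + d = -4453
Solving the system yields a = -5, b = 5, c = 5, d = -3.
So h(x) = -5x^3 + 5x^2 + 5x - 3.
Check: h(7) = -1438. ✓

h(x) = -5x^3 + 5x^2 + 5x - 3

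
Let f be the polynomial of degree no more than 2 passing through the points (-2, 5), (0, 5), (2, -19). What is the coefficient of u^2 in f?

-3

Write f(u) = au^2 + bu + c. Substituting each data point gives a linear system:
  4a - 2b + c = 5
  c = 5
  4a + 2b + c = -19
Solving the system yields a = -3, b = -6, c = 5.
So f(u) = -3u^2 - 6u + 5.
The leading coefficient is -3.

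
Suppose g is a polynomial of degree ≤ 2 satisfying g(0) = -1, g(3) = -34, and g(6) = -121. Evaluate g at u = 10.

-321

Using the Lagrange interpolation formula with nodes 0, 3, 6:
  L_0(u) = (u - 3)(u - 6) / 18
  L_1(u) = u(u - 6) / -9
  L_2(u) = u(u - 3) / 18
Then g(u) = -1·L_0(u) - 34·L_1(u) - 121·L_2(u).
Expanding and collecting terms gives g(u) = -3u^2 - 2u - 1.
Evaluating at u = 10: g(10) = -321.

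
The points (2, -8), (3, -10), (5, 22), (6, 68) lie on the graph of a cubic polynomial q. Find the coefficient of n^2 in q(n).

Write q(n) = an^3 + bn^2 + cn + d. Substituting each data point gives a linear system:
  8a + 4b + 2c + d = -8
  27a + 9b + 3c + d = -10
  125a + 25b + 5c + d = 22
  216a + 36b + 6c + d = 68
Solving the system yields a = 1, b = -4, c = -1, d = 2.
So q(n) = n^3 - 4n^2 - n + 2.
The coefficient of n^2 is -4.

-4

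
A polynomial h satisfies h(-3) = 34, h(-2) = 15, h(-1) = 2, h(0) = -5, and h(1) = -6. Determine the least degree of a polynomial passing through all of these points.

Forward differences of the values at t = -3, -2, -1, 0, 1:
  h  : 34  15  2  -5  -6
  Δ  : -19  -13  -7  -1
  Δ^2: 6  6  6
  Δ^3: 0  0
  Δ^4: 0
The second differences are constant (6) and nonzero, while all higher differences vanish, so the minimal degree is 2.

2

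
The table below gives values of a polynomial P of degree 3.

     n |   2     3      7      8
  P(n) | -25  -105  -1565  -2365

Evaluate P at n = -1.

11

Using the Lagrange interpolation formula with nodes 2, 3, 7, 8:
  L_0(n) = (n - 3)(n - 7)(n - 8) / -30
  L_1(n) = (n - 2)(n - 7)(n - 8) / 20
  L_2(n) = (n - 2)(n - 3)(n - 8) / -20
  L_3(n) = (n - 2)(n - 3)(n - 7) / 30
Then P(n) = -25·L_0(n) - 105·L_1(n) - 1565·L_2(n) - 2365·L_3(n).
Expanding and collecting terms gives P(n) = -5n^3 + 3n^2 + 3.
Evaluating at n = -1: P(-1) = 11.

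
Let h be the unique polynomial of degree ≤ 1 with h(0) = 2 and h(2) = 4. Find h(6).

8

Using the Lagrange interpolation formula with nodes 0, 2:
  L_0(u) = (u - 2) / -2
  L_1(u) = u / 2
Then h(u) = 2·L_0(u) + 4·L_1(u).
Expanding and collecting terms gives h(u) = u + 2.
Evaluating at u = 6: h(6) = 8.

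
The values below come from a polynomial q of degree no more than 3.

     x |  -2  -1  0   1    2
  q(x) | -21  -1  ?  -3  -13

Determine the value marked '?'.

3

On equispaced nodes a degree-3 polynomial has vanishing fourth forward difference, so
  q(-2) - 4·q(-1) + 6·q(0) - 4·q(1) + q(2) = 0.
Substituting the known values and solving for q(0):
  6·q(0) = 18
  q(0) = 3.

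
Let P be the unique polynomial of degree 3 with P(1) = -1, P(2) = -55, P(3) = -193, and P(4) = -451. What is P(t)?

P(t) = -6t^3 - 6t^2 + 6t + 5

Write P(t) = at^3 + bt^2 + ct + d. Substituting each data point gives a linear system:
  a + b + c + d = -1
  8a + 4b + 2c + d = -55
  27a + 9b + 3c + d = -193
  64a + 16b + 4c + d = -451
Solving the system yields a = -6, b = -6, c = 6, d = 5.
So P(t) = -6t^3 - 6t^2 + 6t + 5.
Check: P(1) = -1. ✓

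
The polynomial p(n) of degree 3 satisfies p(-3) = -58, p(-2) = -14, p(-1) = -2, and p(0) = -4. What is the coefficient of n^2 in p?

2

Write p(n) = an^3 + bn^2 + cn + d. Substituting each data point gives a linear system:
  -27a + 9b - 3c + d = -58
  -8a + 4b - 2c + d = -14
  -a + b - c + d = -2
  d = -4
Solving the system yields a = 3, b = 2, c = -3, d = -4.
So p(n) = 3n^3 + 2n^2 - 3n - 4.
The coefficient of n^2 is 2.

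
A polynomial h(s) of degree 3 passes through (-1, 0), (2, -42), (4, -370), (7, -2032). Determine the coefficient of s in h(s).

Write h(s) = as^3 + bs^2 + cs + d. Substituting each data point gives a linear system:
  -a + b - c + d = 0
  8a + 4b + 2c + d = -42
  64a + 16b + 4c + d = -370
  343a + 49b + 7c + d = -2032
Solving the system yields a = -6, b = 0, c = 4, d = -2.
So h(s) = -6s^3 + 4s - 2.
The coefficient of s is 4.

4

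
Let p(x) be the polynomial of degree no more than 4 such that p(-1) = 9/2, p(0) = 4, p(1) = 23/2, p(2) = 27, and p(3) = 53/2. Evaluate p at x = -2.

Using the Lagrange interpolation formula with nodes -1, 0, 1, 2, 3:
  L_0(x) = x(x - 1)(x - 2)(x - 3) / 24
  L_1(x) = (x + 1)(x - 1)(x - 2)(x - 3) / -6
  L_2(x) = (x + 1)x(x - 2)(x - 3) / 4
  L_3(x) = (x + 1)x(x - 1)(x - 3) / -6
  L_4(x) = (x + 1)x(x - 1)(x - 2) / 24
Then p(x) = 9/2·L_0(x) + 4·L_1(x) + 23/2·L_2(x) + 27·L_3(x) + 53/2·L_4(x).
Expanding and collecting terms gives p(x) = -x^4 + 2x^3 + 5x^2 + (3/2)x + 4.
Evaluating at x = -2: p(-2) = -11.

-11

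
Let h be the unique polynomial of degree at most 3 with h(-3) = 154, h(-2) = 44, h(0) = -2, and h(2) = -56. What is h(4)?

Using the Lagrange interpolation formula with nodes -3, -2, 0, 2:
  L_0(s) = (s + 2)s(s - 2) / -15
  L_1(s) = (s + 3)s(s - 2) / 8
  L_2(s) = (s + 3)(s + 2)(s - 2) / -12
  L_3(s) = (s + 3)(s + 2)s / 40
Then h(s) = 154·L_0(s) + 44·L_1(s) - 2·L_2(s) - 56·L_3(s).
Expanding and collecting terms gives h(s) = -6s^3 - s^2 - s - 2.
Evaluating at s = 4: h(4) = -406.

-406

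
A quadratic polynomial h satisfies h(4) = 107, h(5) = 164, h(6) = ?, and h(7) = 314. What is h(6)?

233

The 3 known points determine the degree-2 polynomial uniquely.
Write h(u) = au^2 + bu + c. Substituting each data point gives a linear system:
  16a + 4b + c = 107
  25a + 5b + c = 164
  49a + 7b + c = 314
Solving the system yields a = 6, b = 3, c = -1.
So h(u) = 6u² + 3u - 1.
Then h(6) = 233.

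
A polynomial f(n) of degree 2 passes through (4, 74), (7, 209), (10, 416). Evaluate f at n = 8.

Using the Lagrange interpolation formula with nodes 4, 7, 10:
  L_0(n) = (n - 7)(n - 10) / 18
  L_1(n) = (n - 4)(n - 10) / -9
  L_2(n) = (n - 4)(n - 7) / 18
Then f(n) = 74·L_0(n) + 209·L_1(n) + 416·L_2(n).
Expanding and collecting terms gives f(n) = 4n^2 + n + 6.
Evaluating at n = 8: f(8) = 270.

270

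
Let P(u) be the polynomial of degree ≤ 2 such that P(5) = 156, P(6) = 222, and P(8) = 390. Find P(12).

Using the Lagrange interpolation formula with nodes 5, 6, 8:
  L_0(u) = (u - 6)(u - 8) / 3
  L_1(u) = (u - 5)(u - 8) / -2
  L_2(u) = (u - 5)(u - 6) / 6
Then P(u) = 156·L_0(u) + 222·L_1(u) + 390·L_2(u).
Expanding and collecting terms gives P(u) = 6u^2 + 6.
Evaluating at u = 12: P(12) = 870.

870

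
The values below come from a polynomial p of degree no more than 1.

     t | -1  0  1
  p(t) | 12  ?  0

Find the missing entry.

The 2 known points determine the degree-1 polynomial uniquely.
Write p(t) = at + b. Substituting each data point gives a linear system:
  -a + b = 12
  a + b = 0
Solving the system yields a = -6, b = 6.
So p(t) = -6t + 6.
Then p(0) = 6.

6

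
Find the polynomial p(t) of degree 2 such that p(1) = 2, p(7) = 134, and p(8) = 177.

Write p(t) = at^2 + bt + c. Substituting each data point gives a linear system:
  a + b + c = 2
  49a + 7b + c = 134
  64a + 8b + c = 177
Solving the system yields a = 3, b = -2, c = 1.
So p(t) = 3t^2 - 2t + 1.
Check: p(7) = 134. ✓

p(t) = 3t^2 - 2t + 1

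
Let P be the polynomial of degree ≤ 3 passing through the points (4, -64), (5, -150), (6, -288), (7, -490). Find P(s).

Write P(s) = as^3 + bs^2 + cs + d. Substituting each data point gives a linear system:
  64a + 16b + 4c + d = -64
  125a + 25b + 5c + d = -150
  216a + 36b + 6c + d = -288
  343a + 49b + 7c + d = -490
Solving the system yields a = -2, b = 4, c = 0, d = 0.
So P(s) = -2s^3 + 4s^2.
Check: P(4) = -64. ✓

P(s) = -2s^3 + 4s^2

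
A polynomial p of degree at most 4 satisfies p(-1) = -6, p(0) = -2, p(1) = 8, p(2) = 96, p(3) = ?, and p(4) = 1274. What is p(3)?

The 5 known points determine the degree-4 polynomial uniquely.
Write p(n) = an^4 + bn^3 + cn^2 + dn + e. Substituting each data point gives a linear system:
  a - b + c - d + e = -6
  e = -2
  a + b + c + d + e = 8
  16a + 8b + 4c + 2d + e = 96
  256a + 64b + 16c + 4d + e = 1274
Solving the system yields a = 4, b = 4, c = -1, d = 3, e = -2.
So p(n) = 4n^4 + 4n^3 - n^2 + 3n - 2.
Then p(3) = 430.

430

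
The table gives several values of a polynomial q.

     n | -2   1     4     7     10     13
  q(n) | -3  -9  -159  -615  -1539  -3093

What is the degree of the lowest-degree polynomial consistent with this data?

Forward differences of the values at n = -2, 1, 4, 7, 10, 13:
  q  : -3  -9  -159  -615  -1539  -3093
  Δ  : -6  -150  -456  -924  -1554
  Δ^2: -144  -306  -468  -630
  Δ^3: -162  -162  -162
  Δ^4: 0  0
  Δ^5: 0
The third differences are constant (-162) and nonzero, while all higher differences vanish, so the minimal degree is 3.

3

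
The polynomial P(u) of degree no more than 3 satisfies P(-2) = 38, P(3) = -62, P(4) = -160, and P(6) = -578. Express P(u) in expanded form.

Using the Lagrange interpolation formula with nodes -2, 3, 4, 6:
  L_0(u) = (u - 3)(u - 4)(u - 6) / -240
  L_1(u) = (u + 2)(u - 4)(u - 6) / 15
  L_2(u) = (u + 2)(u - 3)(u - 6) / -12
  L_3(u) = (u + 2)(u - 3)(u - 4) / 48
Then P(u) = 38·L_0(u) - 62·L_1(u) - 160·L_2(u) - 578·L_3(u).
Expanding and collecting terms gives P(u) = -3u³ + 2u² - u + 4.
Check: P(-2) = 38. ✓

P(u) = -3u^3 + 2u^2 - u + 4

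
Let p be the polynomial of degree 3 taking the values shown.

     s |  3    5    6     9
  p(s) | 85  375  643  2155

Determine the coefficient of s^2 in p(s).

-1

Write p(s) = as^3 + bs^2 + cs + d. Substituting each data point gives a linear system:
  27a + 9b + 3c + d = 85
  125a + 25b + 5c + d = 375
  216a + 36b + 6c + d = 643
  729a + 81b + 9c + d = 2155
Solving the system yields a = 3, b = -1, c = 6, d = -5.
So p(s) = 3s³ - s² + 6s - 5.
The coefficient of s^2 is -1.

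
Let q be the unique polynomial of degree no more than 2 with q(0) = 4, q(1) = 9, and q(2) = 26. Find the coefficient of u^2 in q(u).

6

Write q(u) = au^2 + bu + c. Substituting each data point gives a linear system:
  c = 4
  a + b + c = 9
  4a + 2b + c = 26
Solving the system yields a = 6, b = -1, c = 4.
So q(u) = 6u^2 - u + 4.
The leading coefficient is 6.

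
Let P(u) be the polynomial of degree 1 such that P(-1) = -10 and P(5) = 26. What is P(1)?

Using the Lagrange interpolation formula with nodes -1, 5:
  L_0(u) = (u - 5) / -6
  L_1(u) = (u + 1) / 6
Then P(u) = -10·L_0(u) + 26·L_1(u).
Expanding and collecting terms gives P(u) = 6u - 4.
Evaluating at u = 1: P(1) = 2.

2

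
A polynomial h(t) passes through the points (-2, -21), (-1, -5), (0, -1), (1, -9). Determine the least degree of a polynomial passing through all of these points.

2

Forward differences of the values at t = -2, -1, 0, 1:
  h  : -21  -5  -1  -9
  Δ  : 16  4  -8
  Δ^2: -12  -12
  Δ^3: 0
The second differences are constant (-12) and nonzero, while all higher differences vanish, so the minimal degree is 2.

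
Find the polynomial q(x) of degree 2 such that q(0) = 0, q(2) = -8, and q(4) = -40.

q(x) = -3x^2 + 2x

Write q(x) = ax^2 + bx + c. Substituting each data point gives a linear system:
  c = 0
  4a + 2b + c = -8
  16a + 4b + c = -40
Solving the system yields a = -3, b = 2, c = 0.
So q(x) = -3x² + 2x.
Check: q(0) = 0. ✓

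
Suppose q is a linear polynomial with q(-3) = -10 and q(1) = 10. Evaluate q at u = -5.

Write q(u) = au + b. Substituting each data point gives a linear system:
  -3a + b = -10
  a + b = 10
Solving the system yields a = 5, b = 5.
So q(u) = 5u + 5.
Then q(-5) = -20.

-20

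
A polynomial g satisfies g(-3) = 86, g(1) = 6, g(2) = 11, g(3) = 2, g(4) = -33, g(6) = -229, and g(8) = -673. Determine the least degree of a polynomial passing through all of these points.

Divided differences on the nodes -3, 1, 2, 3, 4, 6, 8:
  order 0: 86  6  11  2  -33  -229  -673
  order 1: -20  5  -9  -35  -98  -222
  order 2: 5  -7  -13  -21  -31
  order 3: -2  -2  -2  -2
  order 4: 0  0  0
  order 5: 0  0
  order 6: 0
The order-3 divided differences are all -2 (nonzero) and every higher order vanishes, so the data lies on a polynomial of degree exactly 3.

3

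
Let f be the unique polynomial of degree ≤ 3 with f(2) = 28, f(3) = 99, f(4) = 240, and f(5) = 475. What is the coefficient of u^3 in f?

Write f(u) = au^3 + bu^2 + cu + d. Substituting each data point gives a linear system:
  8a + 4b + 2c + d = 28
  27a + 9b + 3c + d = 99
  64a + 16b + 4c + d = 240
  125a + 25b + 5c + d = 475
Solving the system yields a = 4, b = -1, c = 0, d = 0.
So f(u) = 4u^3 - u^2.
The leading coefficient is 4.

4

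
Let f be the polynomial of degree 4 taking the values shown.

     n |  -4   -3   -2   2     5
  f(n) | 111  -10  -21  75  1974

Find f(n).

Write f(n) = an^4 + bn^3 + cn^2 + dn + e. Substituting each data point gives a linear system:
  256a - 64b + 16c - 4d + e = 111
  81a - 27b + 9c - 3d + e = -10
  16a - 8b + 4c - 2d + e = -21
  16a + 8b + 4c + 2d + e = 75
  625a + 125b + 25c + 5d + e = 1974
Solving the system yields a = 2, b = 6, c = -1, d = 0, e = -1.
So f(n) = 2n^4 + 6n^3 - n^2 - 1.
Check: f(-3) = -10. ✓

f(n) = 2n^4 + 6n^3 - n^2 - 1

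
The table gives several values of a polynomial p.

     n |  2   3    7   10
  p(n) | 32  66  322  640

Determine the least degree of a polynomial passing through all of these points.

Divided differences on the nodes 2, 3, 7, 10:
  order 0: 32  66  322  640
  order 1: 34  64  106
  order 2: 6  6
  order 3: 0
The order-2 divided differences are all 6 (nonzero) and every higher order vanishes, so the data lies on a polynomial of degree exactly 2.

2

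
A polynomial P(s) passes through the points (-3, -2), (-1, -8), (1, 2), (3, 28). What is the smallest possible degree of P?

Forward differences of the values at s = -3, -1, 1, 3:
  P  : -2  -8  2  28
  Δ  : -6  10  26
  Δ^2: 16  16
  Δ^3: 0
The second differences are constant (16) and nonzero, while all higher differences vanish, so the minimal degree is 2.

2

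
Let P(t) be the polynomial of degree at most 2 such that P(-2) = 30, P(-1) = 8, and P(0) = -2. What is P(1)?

0

Forward differences of the values at t = -2, -1, 0:
  P  : 30  8  -2
  Δ  : -22  -10
  Δ^2: 12
The second differences are constant, confirming degree 2.
Interpolating (Newton forward form) and evaluating at t = 1 gives P(1) = 0.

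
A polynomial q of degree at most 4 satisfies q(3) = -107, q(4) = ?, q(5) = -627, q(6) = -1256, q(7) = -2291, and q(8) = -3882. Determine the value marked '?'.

-278

On equispaced nodes a degree-4 polynomial has vanishing fifth forward difference, so
  - q(3) + 5·q(4) - 10·q(5) + 10·q(6) - 5·q(7) + q(8) = 0.
Substituting the known values and solving for q(4):
  5·q(4) = -1390
  q(4) = -278.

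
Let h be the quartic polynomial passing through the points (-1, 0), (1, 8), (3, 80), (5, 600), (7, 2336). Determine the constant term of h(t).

Write h(t) = at^4 + bt^3 + ct^2 + dt + e. Substituting each data point gives a linear system:
  a - b + c - d + e = 0
  a + b + c + d + e = 8
  81a + 27b + 9c + 3d + e = 80
  625a + 125b + 25c + 5d + e = 600
  2401a + 343b + 49c + 7d + e = 2336
Solving the system yields a = 1, b = 0, c = -2, d = 4, e = 5.
So h(t) = t^4 - 2t^2 + 4t + 5.
The constant term is 5.

5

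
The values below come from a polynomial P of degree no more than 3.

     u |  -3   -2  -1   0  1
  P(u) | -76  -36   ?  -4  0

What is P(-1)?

-14

The 4 known points determine the degree-3 polynomial uniquely.
Write P(u) = au^3 + bu^2 + cu + d. Substituting each data point gives a linear system:
  -27a + 9b - 3c + d = -76
  -8a + 4b - 2c + d = -36
  d = -4
  a + b + c + d = 0
Solving the system yields a = 1, b = -3, c = 6, d = -4.
So P(u) = u^3 - 3u^2 + 6u - 4.
Then P(-1) = -14.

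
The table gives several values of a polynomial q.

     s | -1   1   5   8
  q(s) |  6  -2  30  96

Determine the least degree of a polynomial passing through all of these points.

Divided differences on the nodes -1, 1, 5, 8:
  order 0: 6  -2  30  96
  order 1: -4  8  22
  order 2: 2  2
  order 3: 0
The order-2 divided differences are all 2 (nonzero) and every higher order vanishes, so the data lies on a polynomial of degree exactly 2.

2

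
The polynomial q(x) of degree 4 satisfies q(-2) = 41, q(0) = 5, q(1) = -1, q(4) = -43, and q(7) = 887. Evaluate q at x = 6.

329

Write q(x) = ax^4 + bx^3 + cx^2 + dx + e. Substituting each data point gives a linear system:
  16a - 8b + 4c - 2d + e = 41
  e = 5
  a + b + c + d + e = -1
  256a + 64b + 16c + 4d + e = -43
  2401a + 343b + 49c + 7d + e = 887
Solving the system yields a = 1, b = -4, c = -3, d = 0, e = 5.
So q(x) = x^4 - 4x^3 - 3x^2 + 5.
Then q(6) = 329.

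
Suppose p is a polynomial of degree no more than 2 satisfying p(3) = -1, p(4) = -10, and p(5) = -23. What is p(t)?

p(t) = -2t^2 + 5t + 2

Write p(t) = at^2 + bt + c. Substituting each data point gives a linear system:
  9a + 3b + c = -1
  16a + 4b + c = -10
  25a + 5b + c = -23
Solving the system yields a = -2, b = 5, c = 2.
So p(t) = -2t^2 + 5t + 2.
Check: p(4) = -10. ✓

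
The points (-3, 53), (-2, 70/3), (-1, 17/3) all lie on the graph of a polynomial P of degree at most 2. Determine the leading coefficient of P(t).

6

Write P(t) = at^2 + bt + c. Substituting each data point gives a linear system:
  9a - 3b + c = 53
  4a - 2b + c = 70/3
  a - b + c = 17/3
Solving the system yields a = 6, b = 1/3, c = 0.
So P(t) = 6t² + (1/3)t.
The leading coefficient is 6.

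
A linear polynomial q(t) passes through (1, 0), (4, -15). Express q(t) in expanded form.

q(t) = -5t + 5

Using the Lagrange interpolation formula with nodes 1, 4:
  L_0(t) = (t - 4) / -3
  L_1(t) = (t - 1) / 3
Then q(t) = 0·L_0(t) - 15·L_1(t).
Expanding and collecting terms gives q(t) = -5t + 5.
Check: q(1) = 0. ✓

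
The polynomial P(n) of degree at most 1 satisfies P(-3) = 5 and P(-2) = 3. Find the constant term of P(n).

Write P(n) = an + b. Substituting each data point gives a linear system:
  -3a + b = 5
  -2a + b = 3
Solving the system yields a = -2, b = -1.
So P(n) = -2n - 1.
The constant term is -1.

-1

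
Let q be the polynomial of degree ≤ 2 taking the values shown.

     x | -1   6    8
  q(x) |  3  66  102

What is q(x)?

q(x) = x^2 + 4x + 6

Write q(x) = ax^2 + bx + c. Substituting each data point gives a linear system:
  a - b + c = 3
  36a + 6b + c = 66
  64a + 8b + c = 102
Solving the system yields a = 1, b = 4, c = 6.
So q(x) = x^2 + 4x + 6.
Check: q(-1) = 3. ✓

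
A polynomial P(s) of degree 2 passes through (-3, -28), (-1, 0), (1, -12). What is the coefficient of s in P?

-6

Write P(s) = as^2 + bs + c. Substituting each data point gives a linear system:
  9a - 3b + c = -28
  a - b + c = 0
  a + b + c = -12
Solving the system yields a = -5, b = -6, c = -1.
So P(s) = -5s² - 6s - 1.
The coefficient of s is -6.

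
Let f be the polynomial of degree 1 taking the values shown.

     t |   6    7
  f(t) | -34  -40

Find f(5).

Using the Lagrange interpolation formula with nodes 6, 7:
  L_0(t) = (t - 7) / -1
  L_1(t) = (t - 6) / 1
Then f(t) = -34·L_0(t) - 40·L_1(t).
Expanding and collecting terms gives f(t) = -6t + 2.
Evaluating at t = 5: f(5) = -28.

-28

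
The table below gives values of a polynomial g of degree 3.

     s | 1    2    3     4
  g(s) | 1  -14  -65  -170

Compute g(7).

Using the Lagrange interpolation formula with nodes 1, 2, 3, 4:
  L_0(s) = (s - 2)(s - 3)(s - 4) / -6
  L_1(s) = (s - 1)(s - 3)(s - 4) / 2
  L_2(s) = (s - 1)(s - 2)(s - 4) / -2
  L_3(s) = (s - 1)(s - 2)(s - 3) / 6
Then g(s) = 1·L_0(s) - 14·L_1(s) - 65·L_2(s) - 170·L_3(s).
Expanding and collecting terms gives g(s) = -3s^3 + 6s - 2.
Evaluating at s = 7: g(7) = -989.

-989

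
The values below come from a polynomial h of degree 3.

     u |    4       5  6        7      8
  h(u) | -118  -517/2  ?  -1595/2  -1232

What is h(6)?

-479

The 4 known points determine the degree-3 polynomial uniquely.
Write h(u) = au^3 + bu^2 + cu + d. Substituting each data point gives a linear system:
  64a + 16b + 4c + d = -118
  125a + 25b + 5c + d = -517/2
  343a + 49b + 7c + d = -1595/2
  512a + 64b + 8c + d = -1232
Solving the system yields a = -3, b = 5, c = -5/2, d = 4.
So h(u) = -3u³ + 5u² - (5/2)u + 4.
Then h(6) = -479.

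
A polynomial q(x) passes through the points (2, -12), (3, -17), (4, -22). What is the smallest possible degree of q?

Forward differences of the values at x = 2, 3, 4:
  q  : -12  -17  -22
  Δ  : -5  -5
  Δ^2: 0
The first differences are constant (-5) and nonzero, while all higher differences vanish, so the minimal degree is 1.

1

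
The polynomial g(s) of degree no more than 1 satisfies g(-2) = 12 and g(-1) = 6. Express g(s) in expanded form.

g(s) = -6s

Write g(s) = as + b. Substituting each data point gives a linear system:
  -2a + b = 12
  -a + b = 6
Solving the system yields a = -6, b = 0.
So g(s) = -6s.
Check: g(-2) = 12. ✓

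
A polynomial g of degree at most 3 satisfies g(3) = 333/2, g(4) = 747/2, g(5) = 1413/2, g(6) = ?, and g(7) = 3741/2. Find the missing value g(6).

On equispaced nodes a degree-3 polynomial has vanishing fourth forward difference, so
  g(3) - 4·g(4) + 6·g(5) - 4·g(6) + g(7) = 0.
Substituting the known values and solving for g(6):
  -4·g(6) = -4782
  g(6) = 2391/2.

2391/2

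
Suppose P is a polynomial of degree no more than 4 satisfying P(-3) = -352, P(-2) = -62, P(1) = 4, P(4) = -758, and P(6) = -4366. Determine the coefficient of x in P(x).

-2

Write P(x) = ax^4 + bx^3 + cx^2 + dx + e. Substituting each data point gives a linear system:
  81a - 27b + 9c - 3d + e = -352
  16a - 8b + 4c - 2d + e = -62
  a + b + c + d + e = 4
  256a + 64b + 16c + 4d + e = -758
  1296a + 216b + 36c + 6d + e = -4366
Solving the system yields a = -4, b = 3, c = 5, d = -2, e = 2.
So P(x) = -4x^4 + 3x^3 + 5x^2 - 2x + 2.
The coefficient of x is -2.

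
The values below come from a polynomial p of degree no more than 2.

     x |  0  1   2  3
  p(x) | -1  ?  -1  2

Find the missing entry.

On equispaced nodes a degree-2 polynomial has vanishing third forward difference, so
  - p(0) + 3·p(1) - 3·p(2) + p(3) = 0.
Substituting the known values and solving for p(1):
  3·p(1) = -6
  p(1) = -2.

-2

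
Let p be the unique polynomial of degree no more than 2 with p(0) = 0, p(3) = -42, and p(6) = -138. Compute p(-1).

Write p(t) = at^2 + bt + c. Substituting each data point gives a linear system:
  c = 0
  9a + 3b + c = -42
  36a + 6b + c = -138
Solving the system yields a = -3, b = -5, c = 0.
So p(t) = -3t^2 - 5t.
Then p(-1) = 2.

2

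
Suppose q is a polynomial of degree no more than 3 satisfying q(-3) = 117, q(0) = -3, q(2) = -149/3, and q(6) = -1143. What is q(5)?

-2009/3

Using the Lagrange interpolation formula with nodes -3, 0, 2, 6:
  L_0(s) = s(s - 2)(s - 6) / -135
  L_1(s) = (s + 3)(s - 2)(s - 6) / 36
  L_2(s) = (s + 3)s(s - 6) / -40
  L_3(s) = (s + 3)s(s - 2) / 216
Then q(s) = 117·L_0(s) - 3·L_1(s) - 149/3·L_2(s) - 1143·L_3(s).
Expanding and collecting terms gives q(s) = -5s^3 - (5/3)s^2 - 3.
Evaluating at s = 5: q(5) = -2009/3.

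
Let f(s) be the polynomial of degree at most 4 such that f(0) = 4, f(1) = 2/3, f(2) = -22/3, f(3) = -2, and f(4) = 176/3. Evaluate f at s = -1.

26/3

Using the Lagrange interpolation formula with nodes 0, 1, 2, 3, 4:
  L_0(s) = (s - 1)(s - 2)(s - 3)(s - 4) / 24
  L_1(s) = s(s - 2)(s - 3)(s - 4) / -6
  L_2(s) = s(s - 1)(s - 3)(s - 4) / 4
  L_3(s) = s(s - 1)(s - 2)(s - 4) / -6
  L_4(s) = s(s - 1)(s - 2)(s - 3) / 24
Then f(s) = 4·L_0(s) + 2/3·L_1(s) - 22/3·L_2(s) - 2·L_3(s) + 176/3·L_4(s).
Expanding and collecting terms gives f(s) = s^4 - 3s^3 - (1/3)s^2 - s + 4.
Evaluating at s = -1: f(-1) = 26/3.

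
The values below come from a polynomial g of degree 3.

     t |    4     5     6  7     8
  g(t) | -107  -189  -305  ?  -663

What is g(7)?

-461

On equispaced nodes a degree-3 polynomial has vanishing fourth forward difference, so
  g(4) - 4·g(5) + 6·g(6) - 4·g(7) + g(8) = 0.
Substituting the known values and solving for g(7):
  -4·g(7) = 1844
  g(7) = -461.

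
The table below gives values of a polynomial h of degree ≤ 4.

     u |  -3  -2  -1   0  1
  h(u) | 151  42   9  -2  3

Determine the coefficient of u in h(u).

-6

Write h(u) = au^4 + bu^3 + cu^2 + du + e. Substituting each data point gives a linear system:
  81a - 27b + 9c - 3d + e = 151
  16a - 8b + 4c - 2d + e = 42
  a - b + c - d + e = 9
  e = -2
  a + b + c + d + e = 3
Solving the system yields a = 2, b = 3, c = 6, d = -6, e = -2.
So h(u) = 2u^4 + 3u^3 + 6u^2 - 6u - 2.
The coefficient of u is -6.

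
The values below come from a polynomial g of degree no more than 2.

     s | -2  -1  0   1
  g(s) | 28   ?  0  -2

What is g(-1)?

10

The 3 known points determine the degree-2 polynomial uniquely.
Write g(s) = as^2 + bs + c. Substituting each data point gives a linear system:
  4a - 2b + c = 28
  c = 0
  a + b + c = -2
Solving the system yields a = 4, b = -6, c = 0.
So g(s) = 4s^2 - 6s.
Then g(-1) = 10.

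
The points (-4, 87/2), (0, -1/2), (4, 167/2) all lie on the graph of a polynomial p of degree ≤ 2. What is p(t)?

Write p(t) = at^2 + bt + c. Substituting each data point gives a linear system:
  16a - 4b + c = 87/2
  c = -1/2
  16a + 4b + c = 167/2
Solving the system yields a = 4, b = 5, c = -1/2.
So p(t) = 4t² + 5t - 1/2.
Check: p(-4) = 87/2. ✓

p(t) = 4t^2 + 5t - 1/2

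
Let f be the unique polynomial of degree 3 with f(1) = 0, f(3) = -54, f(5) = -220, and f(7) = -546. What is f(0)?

Using the Lagrange interpolation formula with nodes 1, 3, 5, 7:
  L_0(t) = (t - 3)(t - 5)(t - 7) / -48
  L_1(t) = (t - 1)(t - 5)(t - 7) / 16
  L_2(t) = (t - 1)(t - 3)(t - 7) / -16
  L_3(t) = (t - 1)(t - 3)(t - 5) / 48
Then f(t) = 0·L_0(t) - 54·L_1(t) - 220·L_2(t) - 546·L_3(t).
Expanding and collecting terms gives f(t) = -t^3 - 5t^2 + 6t.
Evaluating at t = 0: f(0) = 0.

0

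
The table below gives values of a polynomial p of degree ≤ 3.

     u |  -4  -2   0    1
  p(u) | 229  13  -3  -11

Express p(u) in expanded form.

Using the Lagrange interpolation formula with nodes -4, -2, 0, 1:
  L_0(u) = (u + 2)u(u - 1) / -40
  L_1(u) = (u + 4)u(u - 1) / 12
  L_2(u) = (u + 4)(u + 2)(u - 1) / -8
  L_3(u) = (u + 4)(u + 2)u / 15
Then p(u) = 229·L_0(u) + 13·L_1(u) - 3·L_2(u) - 11·L_3(u).
Expanding and collecting terms gives p(u) = -5u^3 - 5u^2 + 2u - 3.
Check: p(-2) = 13. ✓

p(u) = -5u^3 - 5u^2 + 2u - 3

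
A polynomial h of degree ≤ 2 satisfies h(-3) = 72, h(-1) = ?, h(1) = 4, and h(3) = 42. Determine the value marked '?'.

On equispaced nodes a degree-2 polynomial has vanishing third forward difference, so
  - h(-3) + 3·h(-1) - 3·h(1) + h(3) = 0.
Substituting the known values and solving for h(-1):
  3·h(-1) = 42
  h(-1) = 14.

14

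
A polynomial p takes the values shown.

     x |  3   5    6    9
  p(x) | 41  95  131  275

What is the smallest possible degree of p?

Divided differences on the nodes 3, 5, 6, 9:
  order 0: 41  95  131  275
  order 1: 27  36  48
  order 2: 3  3
  order 3: 0
The order-2 divided differences are all 3 (nonzero) and every higher order vanishes, so the data lies on a polynomial of degree exactly 2.

2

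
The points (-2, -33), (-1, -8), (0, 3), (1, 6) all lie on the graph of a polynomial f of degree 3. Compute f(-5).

Forward differences of the values at s = -2, -1, 0, 1:
  f  : -33  -8  3  6
  Δ  : 25  11  3
  Δ^2: -14  -8
  Δ^3: 6
The third differences are constant, confirming degree 3.
Interpolating (Newton forward form) and evaluating at s = -5 gives f(-5) = -252.

-252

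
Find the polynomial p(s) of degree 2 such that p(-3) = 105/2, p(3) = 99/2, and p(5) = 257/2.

p(s) = 5s^2 - (1/2)s + 6

Using the Lagrange interpolation formula with nodes -3, 3, 5:
  L_0(s) = (s - 3)(s - 5) / 48
  L_1(s) = (s + 3)(s - 5) / -12
  L_2(s) = (s + 3)(s - 3) / 16
Then p(s) = 105/2·L_0(s) + 99/2·L_1(s) + 257/2·L_2(s).
Expanding and collecting terms gives p(s) = 5s^2 - (1/2)s + 6.
Check: p(-3) = 105/2. ✓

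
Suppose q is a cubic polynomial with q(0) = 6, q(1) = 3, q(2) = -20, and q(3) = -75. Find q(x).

q(x) = -2x^3 - 4x^2 + 3x + 6

Write q(x) = ax^3 + bx^2 + cx + d. Substituting each data point gives a linear system:
  d = 6
  a + b + c + d = 3
  8a + 4b + 2c + d = -20
  27a + 9b + 3c + d = -75
Solving the system yields a = -2, b = -4, c = 3, d = 6.
So q(x) = -2x^3 - 4x^2 + 3x + 6.
Check: q(2) = -20. ✓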